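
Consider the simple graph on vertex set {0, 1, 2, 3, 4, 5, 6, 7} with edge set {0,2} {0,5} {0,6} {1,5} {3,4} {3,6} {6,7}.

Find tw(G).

1

A width-1 tree decomposition is:
Bags: B1 = {0, 6}  B2 = {0, 2}  B3 = {6, 7}  B4 = {3, 6}  B5 = {3, 4}  B6 = {0, 5}  B7 = {1, 5}
Tree: B1–B2, B1–B3, B3–B4, B4–B5, B1–B6, B6–B7
Every bag has size at most 2, so the width is 2 − 1 = 1 and tw(G) ≤ 1. Any graph with an edge has treewidth ≥ 1, and G has the edge 6–0. Hence tw(G) = 1 exactly.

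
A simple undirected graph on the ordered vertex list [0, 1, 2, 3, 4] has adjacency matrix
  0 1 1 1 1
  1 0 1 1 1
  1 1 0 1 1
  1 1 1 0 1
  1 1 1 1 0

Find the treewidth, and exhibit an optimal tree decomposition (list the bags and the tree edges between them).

Treewidth 4.
Bags: B1 = {0, 1, 2, 3, 4}
Tree: (single bag)

A single bag containing all 5 vertices is trivially a valid decomposition of width 4. On the other hand G contains the 5-clique {0, 1, 2, 3, 4}. A clique must lie in a single bag of any decomposition, so no decomposition can have width below 4. The upper and lower bounds meet at 4, so that is the treewidth.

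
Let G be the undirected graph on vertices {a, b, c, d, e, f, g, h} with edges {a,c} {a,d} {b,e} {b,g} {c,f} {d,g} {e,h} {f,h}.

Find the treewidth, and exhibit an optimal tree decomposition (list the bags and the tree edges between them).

Every bag has size at most 3, so the width is 3 − 1 = 2 and tw(G) ≤ 2. Since b–e–h–f–c–a–d–g–b is a cycle in G, G is not acyclic. Forests are exactly the graphs of treewidth ≤ 1, so tw(G) ≥ 2. The upper and lower bounds meet at 2, so that is the treewidth.

Treewidth 2.
One such decomposition:
Bags: B1 = {b, e, h}  B2 = {b, f, h}  B3 = {b, c, f}  B4 = {a, b, c}  B5 = {a, b, d}  B6 = {b, d, g}
Tree: B1–B2, B2–B3, B3–B4, B4–B5, B5–B6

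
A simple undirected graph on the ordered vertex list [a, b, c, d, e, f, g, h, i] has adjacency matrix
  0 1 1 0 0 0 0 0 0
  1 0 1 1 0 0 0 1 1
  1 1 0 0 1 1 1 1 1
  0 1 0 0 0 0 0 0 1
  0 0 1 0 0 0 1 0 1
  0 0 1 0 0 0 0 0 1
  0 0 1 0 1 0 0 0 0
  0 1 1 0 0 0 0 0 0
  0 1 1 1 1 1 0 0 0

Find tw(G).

A width-2 tree decomposition is:
Bags: B1 = {b, c, i}  B2 = {c, f, i}  B3 = {b, c, h}  B4 = {a, b, c}  B5 = {c, e, i}  B6 = {b, d, i}  B7 = {c, e, g}
Tree: B1–B2, B1–B3, B3–B4, B1–B5, B1–B6, B5–B7
Every bag has size at most 3, so the width is 3 − 1 = 2 and tw(G) ≤ 2. On the other hand G contains the 3-clique {b, d, i}. A clique must lie in a single bag of any decomposition, so no decomposition can have width below 2. The upper and lower bounds meet at 2, so that is the treewidth.

2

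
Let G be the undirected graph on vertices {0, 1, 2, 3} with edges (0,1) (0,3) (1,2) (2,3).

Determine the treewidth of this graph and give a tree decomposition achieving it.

Every bag has size at most 3, so the width is 3 − 1 = 2 and tw(G) ≤ 2. Since 0–3–2–1–0 is a cycle in G, G is not acyclic. Forests are exactly the graphs of treewidth ≤ 1, so tw(G) ≥ 2. Combining the bounds, tw(G) = 2.

Treewidth 2.
One such decomposition:
Bags: B1 = {0, 2, 3}  B2 = {0, 1, 2}
Tree: B1–B2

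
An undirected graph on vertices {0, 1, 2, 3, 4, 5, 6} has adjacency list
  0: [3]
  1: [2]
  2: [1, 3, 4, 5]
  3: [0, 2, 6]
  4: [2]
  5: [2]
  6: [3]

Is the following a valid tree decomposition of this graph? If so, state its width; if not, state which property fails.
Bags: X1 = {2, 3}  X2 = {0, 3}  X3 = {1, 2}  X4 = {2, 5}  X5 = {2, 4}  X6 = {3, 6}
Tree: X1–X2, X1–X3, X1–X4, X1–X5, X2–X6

Yes; width 1.

Vertex coverage: the bags together contain {0, 1, 2, 3, 4, 5, 6}, the full vertex set. Edge coverage: each edge of G has both endpoints in at least one bag. Running intersection: for every vertex, the bags containing it form a connected subtree. All three properties hold, so this is a valid tree decomposition of width max|bag| − 1 = 1, and hence tw(G) ≤ 1.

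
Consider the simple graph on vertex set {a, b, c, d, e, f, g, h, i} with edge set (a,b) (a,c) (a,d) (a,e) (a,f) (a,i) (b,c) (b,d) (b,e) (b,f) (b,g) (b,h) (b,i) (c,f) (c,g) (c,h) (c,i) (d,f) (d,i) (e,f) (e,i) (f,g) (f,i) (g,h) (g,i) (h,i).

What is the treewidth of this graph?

A width-4 tree decomposition is:
Bags: B1 = {b, c, f, g, i}  B2 = {b, c, g, h, i}  B3 = {a, b, c, f, i}  B4 = {a, b, d, f, i}  B5 = {a, b, e, f, i}
Tree: B1–B2, B1–B3, B3–B4, B3–B5
Each bag holds 5 vertices, so the decomposition has width 4, which upper-bounds the treewidth. For the lower bound, the 5 vertices {b, c, g, h, i} are pairwise adjacent, and any tree decomposition puts a clique entirely inside one bag — forcing width ≥ 4. The upper and lower bounds meet at 4, so that is the treewidth.

4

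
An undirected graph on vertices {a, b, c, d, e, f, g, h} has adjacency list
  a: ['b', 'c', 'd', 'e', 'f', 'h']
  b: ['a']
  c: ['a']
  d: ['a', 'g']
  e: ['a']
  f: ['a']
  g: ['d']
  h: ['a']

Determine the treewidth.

1

A width-1 tree decomposition is:
Bags: B1 = {a, d}  B2 = {a, b}  B3 = {a, f}  B4 = {a, c}  B5 = {a, e}  B6 = {a, h}  B7 = {d, g}
Tree: B1–B2, B1–B3, B2–B4, B4–B5, B4–B6, B1–B7
The largest bag has 2 vertices, giving width 1; this decomposition certifies tw(G) ≤ 1. Since G has at least one edge (e.g. a–d), it is not an edgeless graph, so tw(G) ≥ 1. Therefore the treewidth is 1.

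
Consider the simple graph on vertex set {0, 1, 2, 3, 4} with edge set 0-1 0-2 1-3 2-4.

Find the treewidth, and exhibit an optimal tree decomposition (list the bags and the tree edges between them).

Treewidth 1.
One optimal decomposition is:
Bags: B1 = {2, 4}  B2 = {0, 2}  B3 = {0, 1}  B4 = {1, 3}
Tree: B1–B2, B2–B3, B3–B4

Every bag has size at most 2, so the width is 2 − 1 = 1 and tw(G) ≤ 1. Since G has at least one edge (e.g. 4–2), it is not an edgeless graph, so tw(G) ≥ 1. Therefore the treewidth is 1.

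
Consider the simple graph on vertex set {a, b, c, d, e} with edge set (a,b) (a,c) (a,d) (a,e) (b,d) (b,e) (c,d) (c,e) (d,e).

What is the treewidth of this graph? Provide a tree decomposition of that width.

The largest bag has 4 vertices, giving width 3; this decomposition certifies tw(G) ≤ 3. On the other hand G contains the 4-clique {a, c, d, e}. A clique must lie in a single bag of any decomposition, so no decomposition can have width below 3. Therefore the treewidth is 3.

Treewidth 3.
One optimal decomposition is:
Bags: B1 = {a, b, d, e}  B2 = {a, c, d, e}
Tree: B1–B2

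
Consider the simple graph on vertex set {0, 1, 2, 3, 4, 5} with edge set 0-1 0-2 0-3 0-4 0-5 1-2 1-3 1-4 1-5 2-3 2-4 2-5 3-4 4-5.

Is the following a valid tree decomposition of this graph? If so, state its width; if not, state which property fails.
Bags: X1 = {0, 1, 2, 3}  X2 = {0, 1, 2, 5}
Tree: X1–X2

No — vertex 4 appears in no bag.

A tree decomposition must satisfy three properties: every vertex lies in some bag; for every edge, both endpoints lie together in some bag; and for every vertex, the bags containing it form a connected subtree. Here vertex 4 appears in no bag, so the decomposition is invalid.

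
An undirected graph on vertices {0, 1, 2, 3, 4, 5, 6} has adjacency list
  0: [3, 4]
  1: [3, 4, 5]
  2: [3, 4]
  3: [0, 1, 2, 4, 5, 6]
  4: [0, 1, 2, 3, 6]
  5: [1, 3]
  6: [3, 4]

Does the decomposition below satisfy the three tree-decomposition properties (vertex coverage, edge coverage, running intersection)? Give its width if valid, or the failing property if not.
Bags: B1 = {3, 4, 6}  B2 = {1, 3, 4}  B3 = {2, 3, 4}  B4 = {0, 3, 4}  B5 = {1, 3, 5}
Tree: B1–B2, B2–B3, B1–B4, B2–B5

Every vertex of G appears in some bag (union = {0, 1, 2, 3, 4, 5, 6}); every edge is covered by a bag; and for each vertex v the set of bags containing v is connected in the bag tree. The decomposition is therefore valid. The largest bag has 3 vertices, so the width is 2.

Yes; width 2.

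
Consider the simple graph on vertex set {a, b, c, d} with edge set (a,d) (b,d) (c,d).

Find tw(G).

A width-1 tree decomposition is:
Bags: B1 = {a, d}  B2 = {b, d}  B3 = {c, d}
Tree: B1–B2, B2–B3
Every bag has size at most 2, so the width is 2 − 1 = 1 and tw(G) ≤ 1. Any graph with an edge has treewidth ≥ 1, and G has the edge d–a. Therefore the treewidth is 1.

1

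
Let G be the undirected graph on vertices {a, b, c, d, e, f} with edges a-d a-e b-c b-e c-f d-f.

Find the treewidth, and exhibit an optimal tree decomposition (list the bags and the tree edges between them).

Every bag has size at most 3, so the width is 3 − 1 = 2 and tw(G) ≤ 2. Since c–b–e–a–d–f–c is a cycle in G, G is not acyclic. Forests are exactly the graphs of treewidth ≤ 1, so tw(G) ≥ 2. The upper and lower bounds meet at 2, so that is the treewidth.

Treewidth 2.
One optimal decomposition is:
Bags: B1 = {b, c, e}  B2 = {a, c, e}  B3 = {a, c, d}  B4 = {c, d, f}
Tree: B1–B2, B2–B3, B3–B4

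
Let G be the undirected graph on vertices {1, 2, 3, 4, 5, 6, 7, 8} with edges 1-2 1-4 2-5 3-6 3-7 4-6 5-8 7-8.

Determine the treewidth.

2

A width-2 tree decomposition is:
Bags: B1 = {1, 2, 4}  B2 = {2, 4, 5}  B3 = {4, 5, 8}  B4 = {4, 7, 8}  B5 = {3, 4, 7}  B6 = {3, 4, 6}
Tree: B1–B2, B2–B3, B3–B4, B4–B5, B5–B6
Every bag has size at most 3, so the width is 3 − 1 = 2 and tw(G) ≤ 2. Since 4–1–2–5–8–7–3–6–4 is a cycle in G, G is not acyclic. Forests are exactly the graphs of treewidth ≤ 1, so tw(G) ≥ 2. Therefore the treewidth is 2.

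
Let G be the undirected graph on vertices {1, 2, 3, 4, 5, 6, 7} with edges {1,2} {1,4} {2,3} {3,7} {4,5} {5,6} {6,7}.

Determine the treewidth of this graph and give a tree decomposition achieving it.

Treewidth 2.
One such decomposition:
Bags: B1 = {5, 6, 7}  B2 = {3, 5, 7}  B3 = {2, 3, 5}  B4 = {1, 2, 5}  B5 = {1, 4, 5}
Tree: B1–B2, B2–B3, B3–B4, B4–B5

The largest bag has 3 vertices, giving width 2; this decomposition certifies tw(G) ≤ 2. The edges 5–6–7–3–2–1–4–5 form a cycle, so G is not a tree and its treewidth is at least 2. The upper and lower bounds meet at 2, so that is the treewidth.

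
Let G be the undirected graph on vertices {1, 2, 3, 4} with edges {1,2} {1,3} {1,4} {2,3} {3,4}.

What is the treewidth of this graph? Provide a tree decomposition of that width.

Treewidth 2.
One such decomposition:
Bags: B1 = {1, 3, 4}  B2 = {1, 2, 3}
Tree: B1–B2

Each bag holds 3 vertices, so the decomposition has width 2, which upper-bounds the treewidth. For the lower bound, the 3 vertices {1, 2, 3} are pairwise adjacent, and any tree decomposition puts a clique entirely inside one bag — forcing width ≥ 2. Therefore the treewidth is 2.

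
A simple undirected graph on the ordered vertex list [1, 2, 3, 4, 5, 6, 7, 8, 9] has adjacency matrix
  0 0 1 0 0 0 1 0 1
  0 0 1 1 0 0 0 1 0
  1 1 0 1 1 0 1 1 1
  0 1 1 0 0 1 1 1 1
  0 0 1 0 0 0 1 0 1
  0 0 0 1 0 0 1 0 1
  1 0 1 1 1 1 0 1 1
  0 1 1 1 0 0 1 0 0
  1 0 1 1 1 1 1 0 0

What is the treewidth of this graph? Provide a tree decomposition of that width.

Treewidth 3.
One such decomposition:
Bags: B1 = {1, 3, 7, 9}  B2 = {3, 5, 7, 9}  B3 = {3, 4, 7, 9}  B4 = {3, 4, 7, 8}  B5 = {4, 6, 7, 9}  B6 = {2, 3, 4, 8}
Tree: B1–B2, B2–B3, B3–B4, B3–B5, B4–B6

Each bag holds 4 vertices, so the decomposition has width 3, which upper-bounds the treewidth. On the other hand G contains the 4-clique {2, 3, 4, 8}. A clique must lie in a single bag of any decomposition, so no decomposition can have width below 3. Combining the bounds, tw(G) = 3.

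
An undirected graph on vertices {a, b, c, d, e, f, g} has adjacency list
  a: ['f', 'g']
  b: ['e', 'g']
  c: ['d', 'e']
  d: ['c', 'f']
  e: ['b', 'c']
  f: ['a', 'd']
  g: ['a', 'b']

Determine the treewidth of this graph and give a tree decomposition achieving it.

Each bag holds 3 vertices, so the decomposition has width 2, which upper-bounds the treewidth. For the lower bound, G contains the cycle c–e–b–g–a–f–d–c, so G is not a forest; only forests have treewidth ≤ 1, hence tw(G) ≥ 2. The upper and lower bounds meet at 2, so that is the treewidth.

Treewidth 2.
Bags: B1 = {b, c, e}  B2 = {b, c, g}  B3 = {a, c, g}  B4 = {a, c, f}  B5 = {c, d, f}
Tree: B1–B2, B2–B3, B3–B4, B4–B5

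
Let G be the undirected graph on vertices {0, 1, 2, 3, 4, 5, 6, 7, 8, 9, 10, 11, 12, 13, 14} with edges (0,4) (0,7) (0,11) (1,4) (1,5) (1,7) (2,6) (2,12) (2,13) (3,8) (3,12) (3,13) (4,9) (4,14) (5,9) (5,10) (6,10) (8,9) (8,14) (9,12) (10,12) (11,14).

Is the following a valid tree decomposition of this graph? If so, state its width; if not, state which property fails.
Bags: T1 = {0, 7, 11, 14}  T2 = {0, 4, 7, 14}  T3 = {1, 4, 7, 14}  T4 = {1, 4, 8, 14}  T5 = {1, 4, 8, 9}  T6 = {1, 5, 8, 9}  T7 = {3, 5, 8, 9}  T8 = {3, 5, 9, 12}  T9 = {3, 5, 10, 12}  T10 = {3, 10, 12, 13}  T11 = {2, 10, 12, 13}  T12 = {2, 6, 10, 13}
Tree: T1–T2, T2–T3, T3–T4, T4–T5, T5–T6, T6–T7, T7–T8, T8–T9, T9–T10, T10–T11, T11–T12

Yes; width 3.

Every vertex of G appears in some bag (union = {0, 1, 2, 3, 4, 5, 6, 7, 8, 9, 10, 11, 12, 13, 14}); every edge is covered by a bag; and for each vertex v the set of bags containing v is connected in the bag tree. The decomposition is therefore valid. The largest bag has 4 vertices, so the width is 3.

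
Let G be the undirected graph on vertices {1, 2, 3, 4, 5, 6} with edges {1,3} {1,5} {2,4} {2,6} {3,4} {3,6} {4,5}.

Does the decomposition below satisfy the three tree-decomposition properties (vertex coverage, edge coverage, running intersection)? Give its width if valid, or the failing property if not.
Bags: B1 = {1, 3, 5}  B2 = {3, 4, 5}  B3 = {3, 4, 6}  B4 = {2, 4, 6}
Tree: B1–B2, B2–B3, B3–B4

Yes; width 2.

Vertex coverage: the bags together contain {1, 2, 3, 4, 5, 6}, the full vertex set. Edge coverage: each edge of G has both endpoints in at least one bag. Running intersection: for every vertex, the bags containing it form a connected subtree. All three properties hold, so this is a valid tree decomposition of width max|bag| − 1 = 2, and hence tw(G) ≤ 2.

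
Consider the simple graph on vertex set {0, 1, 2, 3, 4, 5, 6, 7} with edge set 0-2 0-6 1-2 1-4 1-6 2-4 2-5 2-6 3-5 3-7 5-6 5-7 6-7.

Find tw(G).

2

A width-2 tree decomposition is:
Bags: B1 = {2, 5, 6}  B2 = {1, 2, 6}  B3 = {5, 6, 7}  B4 = {3, 5, 7}  B5 = {1, 2, 4}  B6 = {0, 2, 6}
Tree: B1–B2, B1–B3, B3–B4, B2–B5, B2–B6
Every bag has size at most 3, so the width is 3 − 1 = 2 and tw(G) ≤ 2. On the other hand G contains the 3-clique {1, 2, 4}. A clique must lie in a single bag of any decomposition, so no decomposition can have width below 2. Hence tw(G) = 2 exactly.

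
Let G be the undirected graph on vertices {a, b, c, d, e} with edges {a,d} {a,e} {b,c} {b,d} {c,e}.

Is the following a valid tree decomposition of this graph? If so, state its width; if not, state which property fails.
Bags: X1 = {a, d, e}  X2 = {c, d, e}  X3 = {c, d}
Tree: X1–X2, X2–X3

No — vertex b appears in no bag.

A tree decomposition must satisfy three properties: every vertex lies in some bag; for every edge, both endpoints lie together in some bag; and for every vertex, the bags containing it form a connected subtree. Here vertex b appears in no bag, so the decomposition is invalid.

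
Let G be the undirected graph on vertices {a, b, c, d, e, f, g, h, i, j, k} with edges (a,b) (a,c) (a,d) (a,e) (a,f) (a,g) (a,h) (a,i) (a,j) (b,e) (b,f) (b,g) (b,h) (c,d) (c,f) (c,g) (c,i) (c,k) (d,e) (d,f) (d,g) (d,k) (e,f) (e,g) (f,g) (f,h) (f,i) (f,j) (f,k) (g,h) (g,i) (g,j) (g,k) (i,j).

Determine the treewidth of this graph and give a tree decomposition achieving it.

The largest bag has 5 vertices, giving width 4; this decomposition certifies tw(G) ≤ 4. Conversely, {a, d, e, f, g} is a clique of size 5, and the vertices of any clique must share a bag in every tree decomposition; so some bag has ≥ 5 vertices and tw(G) ≥ 4. Hence tw(G) = 4 exactly.

Treewidth 4.
One optimal decomposition is:
Bags: B1 = {a, b, e, f, g}  B2 = {a, d, e, f, g}  B3 = {a, b, f, g, h}  B4 = {a, c, d, f, g}  B5 = {a, c, f, g, i}  B6 = {c, d, f, g, k}  B7 = {a, f, g, i, j}
Tree: B1–B2, B1–B3, B2–B4, B4–B5, B4–B6, B5–B7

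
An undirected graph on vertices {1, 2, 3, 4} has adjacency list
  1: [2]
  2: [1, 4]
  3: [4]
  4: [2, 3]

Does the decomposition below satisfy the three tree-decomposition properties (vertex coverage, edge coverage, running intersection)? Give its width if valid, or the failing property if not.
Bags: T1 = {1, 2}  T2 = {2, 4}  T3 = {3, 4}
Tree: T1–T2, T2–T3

Every vertex of G appears in some bag (union = {1, 2, 3, 4}); every edge is covered by a bag; and for each vertex v the set of bags containing v is connected in the bag tree. The decomposition is therefore valid. The largest bag has 2 vertices, so the width is 1.

Yes; width 1.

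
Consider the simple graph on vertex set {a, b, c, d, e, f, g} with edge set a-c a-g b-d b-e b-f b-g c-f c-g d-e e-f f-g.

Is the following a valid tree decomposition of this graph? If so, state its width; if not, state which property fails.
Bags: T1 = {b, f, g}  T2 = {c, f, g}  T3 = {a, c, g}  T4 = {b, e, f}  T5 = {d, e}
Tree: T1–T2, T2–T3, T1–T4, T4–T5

No — edge (b,d) lies in no bag.

A tree decomposition must satisfy three properties: every vertex lies in some bag; for every edge, both endpoints lie together in some bag; and for every vertex, the bags containing it form a connected subtree. Here edge (b,d) lies in no bag, so the decomposition is invalid.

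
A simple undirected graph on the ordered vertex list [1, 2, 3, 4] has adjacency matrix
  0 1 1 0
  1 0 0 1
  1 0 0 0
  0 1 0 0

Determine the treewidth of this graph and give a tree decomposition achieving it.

Treewidth 1.
One such decomposition:
Bags: B1 = {1, 3}  B2 = {1, 2}  B3 = {2, 4}
Tree: B1–B2, B2–B3

Each bag holds 2 vertices, so the decomposition has width 1, which upper-bounds the treewidth. Any graph with an edge has treewidth ≥ 1, and G has the edge 3–1. The upper and lower bounds meet at 1, so that is the treewidth.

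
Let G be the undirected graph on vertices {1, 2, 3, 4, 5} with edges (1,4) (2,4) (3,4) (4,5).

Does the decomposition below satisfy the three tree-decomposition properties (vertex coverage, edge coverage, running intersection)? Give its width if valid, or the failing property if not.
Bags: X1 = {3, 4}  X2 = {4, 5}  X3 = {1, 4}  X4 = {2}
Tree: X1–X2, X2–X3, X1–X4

A tree decomposition must satisfy three properties: every vertex lies in some bag; for every edge, both endpoints lie together in some bag; and for every vertex, the bags containing it form a connected subtree. Here edge (4,2) lies in no bag, so the decomposition is invalid.

No — edge (4,2) lies in no bag.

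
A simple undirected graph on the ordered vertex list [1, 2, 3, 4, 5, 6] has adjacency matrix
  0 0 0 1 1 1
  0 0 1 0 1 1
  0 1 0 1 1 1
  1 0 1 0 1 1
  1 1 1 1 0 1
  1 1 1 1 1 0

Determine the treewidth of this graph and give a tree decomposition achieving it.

Treewidth 3.
One optimal decomposition is:
Bags: B1 = {2, 3, 5, 6}  B2 = {3, 4, 5, 6}  B3 = {1, 4, 5, 6}
Tree: B1–B2, B2–B3

Every bag has size at most 4, so the width is 4 − 1 = 3 and tw(G) ≤ 3. Conversely, {1, 4, 5, 6} is a clique of size 4, and the vertices of any clique must share a bag in every tree decomposition; so some bag has ≥ 4 vertices and tw(G) ≥ 3. The upper and lower bounds meet at 3, so that is the treewidth.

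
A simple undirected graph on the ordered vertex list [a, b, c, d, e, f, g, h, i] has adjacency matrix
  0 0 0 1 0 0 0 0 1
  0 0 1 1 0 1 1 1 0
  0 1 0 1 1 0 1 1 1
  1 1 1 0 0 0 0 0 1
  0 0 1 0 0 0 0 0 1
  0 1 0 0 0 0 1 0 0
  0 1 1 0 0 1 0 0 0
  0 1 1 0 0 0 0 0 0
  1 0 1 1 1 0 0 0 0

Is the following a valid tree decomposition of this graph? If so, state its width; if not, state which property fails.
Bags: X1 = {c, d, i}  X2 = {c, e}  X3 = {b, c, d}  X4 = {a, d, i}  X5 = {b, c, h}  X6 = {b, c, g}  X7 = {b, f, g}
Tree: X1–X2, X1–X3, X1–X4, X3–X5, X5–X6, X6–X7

No — edge (i,e) lies in no bag.

A tree decomposition must satisfy three properties: every vertex lies in some bag; for every edge, both endpoints lie together in some bag; and for every vertex, the bags containing it form a connected subtree. Here edge (i,e) lies in no bag, so the decomposition is invalid.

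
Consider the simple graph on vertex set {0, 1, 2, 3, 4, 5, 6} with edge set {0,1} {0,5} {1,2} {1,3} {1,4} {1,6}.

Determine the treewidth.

A width-1 tree decomposition is:
Bags: B1 = {0, 5}  B2 = {0, 1}  B3 = {1, 6}  B4 = {1, 2}  B5 = {1, 3}  B6 = {1, 4}
Tree: B1–B2, B2–B3, B3–B4, B4–B5, B5–B6
Every bag has size at most 2, so the width is 2 − 1 = 1 and tw(G) ≤ 1. Any graph with an edge has treewidth ≥ 1, and G has the edge 0–5. Combining the bounds, tw(G) = 1.

1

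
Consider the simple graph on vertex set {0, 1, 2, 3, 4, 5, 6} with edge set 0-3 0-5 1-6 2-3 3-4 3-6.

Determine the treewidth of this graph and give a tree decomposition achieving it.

Treewidth 1.
One optimal decomposition is:
Bags: B1 = {3, 6}  B2 = {0, 3}  B3 = {2, 3}  B4 = {3, 4}  B5 = {0, 5}  B6 = {1, 6}
Tree: B1–B2, B1–B3, B1–B4, B2–B5, B1–B6

Each bag holds 2 vertices, so the decomposition has width 1, which upper-bounds the treewidth. Any graph with an edge has treewidth ≥ 1, and G has the edge 3–6. Combining the bounds, tw(G) = 1.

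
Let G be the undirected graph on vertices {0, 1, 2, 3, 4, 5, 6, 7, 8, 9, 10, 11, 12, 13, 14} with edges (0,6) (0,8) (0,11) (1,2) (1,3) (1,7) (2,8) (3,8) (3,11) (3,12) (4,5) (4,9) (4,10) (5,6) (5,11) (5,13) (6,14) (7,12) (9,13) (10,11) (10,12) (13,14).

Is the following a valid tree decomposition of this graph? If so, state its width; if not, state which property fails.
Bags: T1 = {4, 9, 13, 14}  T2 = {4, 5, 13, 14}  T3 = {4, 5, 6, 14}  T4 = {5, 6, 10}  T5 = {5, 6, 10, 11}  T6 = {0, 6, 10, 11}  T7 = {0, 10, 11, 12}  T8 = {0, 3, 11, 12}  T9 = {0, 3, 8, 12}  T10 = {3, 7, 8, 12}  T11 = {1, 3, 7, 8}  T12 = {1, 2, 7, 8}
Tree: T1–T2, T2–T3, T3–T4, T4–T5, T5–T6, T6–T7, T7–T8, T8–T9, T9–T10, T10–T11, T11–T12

No — edge (4,10) lies in no bag.

A tree decomposition must satisfy three properties: every vertex lies in some bag; for every edge, both endpoints lie together in some bag; and for every vertex, the bags containing it form a connected subtree. Here edge (4,10) lies in no bag, so the decomposition is invalid.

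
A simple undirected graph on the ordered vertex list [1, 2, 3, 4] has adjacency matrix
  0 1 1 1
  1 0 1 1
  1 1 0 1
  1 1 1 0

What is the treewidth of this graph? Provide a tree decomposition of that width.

Treewidth 3.
One optimal decomposition is:
Bags: B1 = {1, 2, 3, 4}
Tree: (single bag)

A single bag containing all 4 vertices is trivially a valid decomposition of width 3. On the other hand G contains the 4-clique {1, 2, 3, 4}. A clique must lie in a single bag of any decomposition, so no decomposition can have width below 3. Therefore the treewidth is 3.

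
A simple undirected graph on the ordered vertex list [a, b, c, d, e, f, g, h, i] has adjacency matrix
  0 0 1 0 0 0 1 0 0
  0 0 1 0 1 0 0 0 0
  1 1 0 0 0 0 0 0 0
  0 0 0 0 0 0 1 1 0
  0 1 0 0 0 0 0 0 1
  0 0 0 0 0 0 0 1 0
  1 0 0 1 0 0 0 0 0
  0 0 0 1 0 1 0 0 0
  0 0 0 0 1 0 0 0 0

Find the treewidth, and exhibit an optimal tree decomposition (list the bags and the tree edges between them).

Treewidth 1.
One such decomposition:
Bags: B1 = {e, i}  B2 = {b, e}  B3 = {b, c}  B4 = {a, c}  B5 = {a, g}  B6 = {d, g}  B7 = {d, h}  B8 = {f, h}
Tree: B1–B2, B2–B3, B3–B4, B4–B5, B5–B6, B6–B7, B7–B8

Every bag has size at most 2, so the width is 2 − 1 = 1 and tw(G) ≤ 1. Since G has at least one edge (e.g. i–e), it is not an edgeless graph, so tw(G) ≥ 1. The upper and lower bounds meet at 1, so that is the treewidth.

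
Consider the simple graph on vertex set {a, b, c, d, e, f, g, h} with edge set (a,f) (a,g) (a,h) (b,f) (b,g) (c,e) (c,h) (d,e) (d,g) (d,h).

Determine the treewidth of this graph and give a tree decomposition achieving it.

Treewidth 2.
Bags: B1 = {c, e, h}  B2 = {d, e, h}  B3 = {a, d, h}  B4 = {a, d, g}  B5 = {a, f, g}  B6 = {b, f, g}
Tree: B1–B2, B2–B3, B3–B4, B4–B5, B5–B6

Each bag holds 3 vertices, so the decomposition has width 2, which upper-bounds the treewidth. The edges c–e–d–h–c form a cycle, so G is not a tree and its treewidth is at least 2. Therefore the treewidth is 2.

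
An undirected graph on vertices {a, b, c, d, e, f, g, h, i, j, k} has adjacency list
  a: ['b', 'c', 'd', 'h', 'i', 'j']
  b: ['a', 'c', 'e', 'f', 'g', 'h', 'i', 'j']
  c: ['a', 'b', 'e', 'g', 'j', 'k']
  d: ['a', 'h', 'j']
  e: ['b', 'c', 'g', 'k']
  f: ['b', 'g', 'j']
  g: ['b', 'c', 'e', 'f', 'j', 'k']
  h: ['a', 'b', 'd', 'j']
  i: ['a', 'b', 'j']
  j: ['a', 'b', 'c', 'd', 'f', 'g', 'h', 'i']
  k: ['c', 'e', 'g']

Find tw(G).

A width-3 tree decomposition is:
Bags: B1 = {a, b, c, j}  B2 = {b, c, g, j}  B3 = {a, b, h, j}  B4 = {b, c, e, g}  B5 = {a, d, h, j}  B6 = {b, f, g, j}  B7 = {c, e, g, k}  B8 = {a, b, i, j}
Tree: B1–B2, B1–B3, B2–B4, B3–B5, B2–B6, B4–B7, B1–B8
The largest bag has 4 vertices, giving width 3; this decomposition certifies tw(G) ≤ 3. For the lower bound, the 4 vertices {a, d, h, j} are pairwise adjacent, and any tree decomposition puts a clique entirely inside one bag — forcing width ≥ 3. Combining the bounds, tw(G) = 3.

3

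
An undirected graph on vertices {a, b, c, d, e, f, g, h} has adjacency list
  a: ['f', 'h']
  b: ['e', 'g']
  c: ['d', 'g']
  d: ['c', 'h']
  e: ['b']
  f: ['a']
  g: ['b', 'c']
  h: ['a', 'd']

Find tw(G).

A width-1 tree decomposition is:
Bags: B1 = {b, e}  B2 = {b, g}  B3 = {c, g}  B4 = {c, d}  B5 = {d, h}  B6 = {a, h}  B7 = {a, f}
Tree: B1–B2, B2–B3, B3–B4, B4–B5, B5–B6, B6–B7
Every bag has size at most 2, so the width is 2 − 1 = 1 and tw(G) ≤ 1. G has an edge, so its treewidth is at least 1. Hence tw(G) = 1 exactly.

1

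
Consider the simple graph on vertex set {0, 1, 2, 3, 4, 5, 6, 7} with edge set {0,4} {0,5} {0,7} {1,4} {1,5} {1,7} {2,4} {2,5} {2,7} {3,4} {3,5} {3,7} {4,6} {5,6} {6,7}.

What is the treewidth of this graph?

3

A width-3 tree decomposition is:
Bags: B1 = {3, 4, 5, 7}  B2 = {0, 4, 5, 7}  B3 = {4, 5, 6, 7}  B4 = {2, 4, 5, 7}  B5 = {1, 4, 5, 7}
Tree: B1–B2, B2–B3, B3–B4, B4–B5
The largest bag has 4 vertices, giving width 3; this decomposition certifies tw(G) ≤ 3. For the lower bound: the 4 vertex sets {3,5}, {0,7}, {4}, {6} are disjoint, each induces a connected subgraph, and every pair is joined by at least one edge of G. Contracting each set to a single vertex therefore yields K_{4} as a minor, and since treewidth is minor-monotone, tw(G) ≥ tw(K_{4}) = 3. Hence tw(G) = 3 exactly.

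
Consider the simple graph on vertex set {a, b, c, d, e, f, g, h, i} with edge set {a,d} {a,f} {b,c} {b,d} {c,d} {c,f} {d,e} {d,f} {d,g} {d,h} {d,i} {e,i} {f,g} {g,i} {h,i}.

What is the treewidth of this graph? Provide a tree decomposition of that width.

Treewidth 2.
One optimal decomposition is:
Bags: B1 = {d, f, g}  B2 = {d, g, i}  B3 = {c, d, f}  B4 = {d, e, i}  B5 = {b, c, d}  B6 = {a, d, f}  B7 = {d, h, i}
Tree: B1–B2, B1–B3, B2–B4, B3–B5, B3–B6, B4–B7

The largest bag has 3 vertices, giving width 2; this decomposition certifies tw(G) ≤ 2. Conversely, {d, f, g} is a clique of size 3, and the vertices of any clique must share a bag in every tree decomposition; so some bag has ≥ 3 vertices and tw(G) ≥ 2. The upper and lower bounds meet at 2, so that is the treewidth.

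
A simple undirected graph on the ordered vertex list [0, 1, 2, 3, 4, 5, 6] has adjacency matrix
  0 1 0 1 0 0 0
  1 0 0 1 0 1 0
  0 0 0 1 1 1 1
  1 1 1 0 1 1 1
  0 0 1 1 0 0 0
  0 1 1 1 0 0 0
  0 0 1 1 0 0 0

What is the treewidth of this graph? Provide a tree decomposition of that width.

Each bag holds 3 vertices, so the decomposition has width 2, which upper-bounds the treewidth. On the other hand G contains the 3-clique {0, 1, 3}. A clique must lie in a single bag of any decomposition, so no decomposition can have width below 2. Hence tw(G) = 2 exactly.

Treewidth 2.
One such decomposition:
Bags: B1 = {2, 3, 5}  B2 = {2, 3, 6}  B3 = {1, 3, 5}  B4 = {0, 1, 3}  B5 = {2, 3, 4}
Tree: B1–B2, B1–B3, B3–B4, B1–B5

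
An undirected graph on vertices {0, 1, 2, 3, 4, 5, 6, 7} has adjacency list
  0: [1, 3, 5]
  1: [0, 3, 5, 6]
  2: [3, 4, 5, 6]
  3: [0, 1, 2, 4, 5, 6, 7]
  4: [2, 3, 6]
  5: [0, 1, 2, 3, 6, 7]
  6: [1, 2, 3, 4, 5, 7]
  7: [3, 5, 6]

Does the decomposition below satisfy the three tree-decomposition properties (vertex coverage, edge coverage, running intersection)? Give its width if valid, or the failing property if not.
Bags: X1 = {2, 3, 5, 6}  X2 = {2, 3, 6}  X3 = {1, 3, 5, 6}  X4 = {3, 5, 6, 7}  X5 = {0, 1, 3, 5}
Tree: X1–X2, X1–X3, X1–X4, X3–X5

No — vertex 4 appears in no bag.

A tree decomposition must satisfy three properties: every vertex lies in some bag; for every edge, both endpoints lie together in some bag; and for every vertex, the bags containing it form a connected subtree. Here vertex 4 appears in no bag, so the decomposition is invalid.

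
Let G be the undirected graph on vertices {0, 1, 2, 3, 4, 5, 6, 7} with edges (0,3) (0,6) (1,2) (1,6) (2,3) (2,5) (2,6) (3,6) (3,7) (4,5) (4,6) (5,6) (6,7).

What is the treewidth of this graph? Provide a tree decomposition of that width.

Every bag has size at most 3, so the width is 3 − 1 = 2 and tw(G) ≤ 2. On the other hand G contains the 3-clique {0, 3, 6}. A clique must lie in a single bag of any decomposition, so no decomposition can have width below 2. Therefore the treewidth is 2.

Treewidth 2.
Bags: B1 = {2, 3, 6}  B2 = {1, 2, 6}  B3 = {2, 5, 6}  B4 = {3, 6, 7}  B5 = {4, 5, 6}  B6 = {0, 3, 6}
Tree: B1–B2, B1–B3, B1–B4, B3–B5, B1–B6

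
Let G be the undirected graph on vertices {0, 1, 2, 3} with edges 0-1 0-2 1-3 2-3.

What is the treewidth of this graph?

2

A width-2 tree decomposition is:
Bags: B1 = {0, 1, 2}  B2 = {1, 2, 3}
Tree: B1–B2
Every bag has size at most 3, so the width is 3 − 1 = 2 and tw(G) ≤ 2. The edges 1–0–2–3–1 form a cycle, so G is not a tree and its treewidth is at least 2. Hence tw(G) = 2 exactly.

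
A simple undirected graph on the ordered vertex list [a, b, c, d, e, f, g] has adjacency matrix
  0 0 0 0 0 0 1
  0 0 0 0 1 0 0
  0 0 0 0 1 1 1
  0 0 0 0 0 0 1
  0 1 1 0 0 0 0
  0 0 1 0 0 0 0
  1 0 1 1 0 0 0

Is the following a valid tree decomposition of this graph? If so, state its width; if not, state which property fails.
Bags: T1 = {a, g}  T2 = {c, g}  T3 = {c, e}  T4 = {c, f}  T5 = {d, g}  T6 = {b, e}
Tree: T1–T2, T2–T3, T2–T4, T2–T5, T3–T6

Yes; width 1.

Vertex coverage: the bags together contain {a, b, c, d, e, f, g}, the full vertex set. Edge coverage: each edge of G has both endpoints in at least one bag. Running intersection: for every vertex, the bags containing it form a connected subtree. All three properties hold, so this is a valid tree decomposition of width max|bag| − 1 = 1, and hence tw(G) ≤ 1.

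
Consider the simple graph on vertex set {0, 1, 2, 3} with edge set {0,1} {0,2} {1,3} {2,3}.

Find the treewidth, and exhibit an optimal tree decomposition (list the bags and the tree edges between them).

Each bag holds 3 vertices, so the decomposition has width 2, which upper-bounds the treewidth. The edges 0–1–3–2–0 form a cycle, so G is not a tree and its treewidth is at least 2. Combining the bounds, tw(G) = 2.

Treewidth 2.
One optimal decomposition is:
Bags: B1 = {0, 1, 3}  B2 = {0, 2, 3}
Tree: B1–B2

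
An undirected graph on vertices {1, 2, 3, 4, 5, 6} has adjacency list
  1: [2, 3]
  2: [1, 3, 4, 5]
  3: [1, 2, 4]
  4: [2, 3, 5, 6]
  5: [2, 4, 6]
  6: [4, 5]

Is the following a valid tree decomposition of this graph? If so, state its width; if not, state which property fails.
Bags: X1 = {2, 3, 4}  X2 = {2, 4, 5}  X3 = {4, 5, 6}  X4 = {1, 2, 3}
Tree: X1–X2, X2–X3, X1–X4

Yes; width 2.

Vertex coverage: the bags together contain {1, 2, 3, 4, 5, 6}, the full vertex set. Edge coverage: each edge of G has both endpoints in at least one bag. Running intersection: for every vertex, the bags containing it form a connected subtree. All three properties hold, so this is a valid tree decomposition of width max|bag| − 1 = 2, and hence tw(G) ≤ 2.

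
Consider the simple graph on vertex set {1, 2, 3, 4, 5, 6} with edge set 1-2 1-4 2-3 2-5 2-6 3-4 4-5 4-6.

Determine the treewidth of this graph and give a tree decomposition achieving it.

Treewidth 2.
One optimal decomposition is:
Bags: B1 = {2, 4, 5}  B2 = {2, 3, 4}  B3 = {2, 4, 6}  B4 = {1, 2, 4}
Tree: B1–B2, B2–B3, B3–B4

Each bag holds 3 vertices, so the decomposition has width 2, which upper-bounds the treewidth. For the lower bound, G contains the cycle 4–5–2–3–4, so G is not a forest; only forests have treewidth ≤ 1, hence tw(G) ≥ 2. Hence tw(G) = 2 exactly.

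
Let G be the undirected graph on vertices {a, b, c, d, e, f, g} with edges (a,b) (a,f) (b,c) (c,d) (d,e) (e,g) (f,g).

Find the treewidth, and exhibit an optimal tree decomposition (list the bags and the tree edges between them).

Every bag has size at most 3, so the width is 3 − 1 = 2 and tw(G) ≤ 2. The edges g–e–d–c–b–a–f–g form a cycle, so G is not a tree and its treewidth is at least 2. Hence tw(G) = 2 exactly.

Treewidth 2.
One optimal decomposition is:
Bags: B1 = {d, e, g}  B2 = {c, d, g}  B3 = {b, c, g}  B4 = {a, b, g}  B5 = {a, f, g}
Tree: B1–B2, B2–B3, B3–B4, B4–B5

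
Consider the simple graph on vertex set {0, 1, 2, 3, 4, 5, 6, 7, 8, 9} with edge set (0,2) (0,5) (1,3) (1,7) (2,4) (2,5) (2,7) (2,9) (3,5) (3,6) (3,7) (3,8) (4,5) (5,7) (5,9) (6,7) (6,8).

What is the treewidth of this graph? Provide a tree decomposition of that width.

Treewidth 2.
One such decomposition:
Bags: B1 = {2, 5, 7}  B2 = {3, 5, 7}  B3 = {1, 3, 7}  B4 = {0, 2, 5}  B5 = {2, 4, 5}  B6 = {3, 6, 7}  B7 = {2, 5, 9}  B8 = {3, 6, 8}
Tree: B1–B2, B2–B3, B1–B4, B1–B5, B3–B6, B1–B7, B6–B8

Every bag has size at most 3, so the width is 3 − 1 = 2 and tw(G) ≤ 2. For the lower bound, the 3 vertices {3, 6, 8} are pairwise adjacent, and any tree decomposition puts a clique entirely inside one bag — forcing width ≥ 2. Hence tw(G) = 2 exactly.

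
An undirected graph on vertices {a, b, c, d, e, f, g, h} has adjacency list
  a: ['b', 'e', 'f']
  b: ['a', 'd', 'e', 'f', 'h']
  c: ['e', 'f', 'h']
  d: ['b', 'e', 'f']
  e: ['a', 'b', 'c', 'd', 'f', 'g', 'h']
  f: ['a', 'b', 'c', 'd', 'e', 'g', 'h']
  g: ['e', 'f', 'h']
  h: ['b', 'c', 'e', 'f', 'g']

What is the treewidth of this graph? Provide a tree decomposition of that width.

Treewidth 3.
One optimal decomposition is:
Bags: B1 = {b, e, f, h}  B2 = {b, d, e, f}  B3 = {a, b, e, f}  B4 = {e, f, g, h}  B5 = {c, e, f, h}
Tree: B1–B2, B1–B3, B1–B4, B1–B5

The largest bag has 4 vertices, giving width 3; this decomposition certifies tw(G) ≤ 3. On the other hand G contains the 4-clique {b, d, e, f}. A clique must lie in a single bag of any decomposition, so no decomposition can have width below 3. Therefore the treewidth is 3.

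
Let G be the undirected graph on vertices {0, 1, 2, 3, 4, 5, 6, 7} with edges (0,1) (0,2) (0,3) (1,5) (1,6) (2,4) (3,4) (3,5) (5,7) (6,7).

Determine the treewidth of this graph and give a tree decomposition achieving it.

Treewidth 2.
One optimal decomposition is:
Bags: B1 = {2, 3, 4}  B2 = {0, 2, 3}  B3 = {0, 3, 5}  B4 = {0, 1, 5}  B5 = {1, 5, 7}  B6 = {1, 6, 7}
Tree: B1–B2, B2–B3, B3–B4, B4–B5, B5–B6

Every bag has size at most 3, so the width is 3 − 1 = 2 and tw(G) ≤ 2. The edges 4–2–0–3–4 form a cycle, so G is not a tree and its treewidth is at least 2. Combining the bounds, tw(G) = 2.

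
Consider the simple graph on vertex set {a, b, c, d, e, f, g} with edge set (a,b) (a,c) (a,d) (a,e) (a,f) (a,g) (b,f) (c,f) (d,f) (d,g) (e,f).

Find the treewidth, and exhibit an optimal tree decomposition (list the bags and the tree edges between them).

Treewidth 2.
Bags: B1 = {a, d, f}  B2 = {a, c, f}  B3 = {a, b, f}  B4 = {a, d, g}  B5 = {a, e, f}
Tree: B1–B2, B1–B3, B1–B4, B2–B5

Each bag holds 3 vertices, so the decomposition has width 2, which upper-bounds the treewidth. For the lower bound, the 3 vertices {a, d, g} are pairwise adjacent, and any tree decomposition puts a clique entirely inside one bag — forcing width ≥ 2. Combining the bounds, tw(G) = 2.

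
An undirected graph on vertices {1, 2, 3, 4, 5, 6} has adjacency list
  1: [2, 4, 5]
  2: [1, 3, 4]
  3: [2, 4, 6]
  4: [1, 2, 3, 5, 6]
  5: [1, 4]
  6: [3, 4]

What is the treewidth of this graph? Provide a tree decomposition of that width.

The largest bag has 3 vertices, giving width 2; this decomposition certifies tw(G) ≤ 2. For the lower bound, the 3 vertices {1, 2, 4} are pairwise adjacent, and any tree decomposition puts a clique entirely inside one bag — forcing width ≥ 2. The upper and lower bounds meet at 2, so that is the treewidth.

Treewidth 2.
One optimal decomposition is:
Bags: B1 = {2, 3, 4}  B2 = {3, 4, 6}  B3 = {1, 2, 4}  B4 = {1, 4, 5}
Tree: B1–B2, B1–B3, B3–B4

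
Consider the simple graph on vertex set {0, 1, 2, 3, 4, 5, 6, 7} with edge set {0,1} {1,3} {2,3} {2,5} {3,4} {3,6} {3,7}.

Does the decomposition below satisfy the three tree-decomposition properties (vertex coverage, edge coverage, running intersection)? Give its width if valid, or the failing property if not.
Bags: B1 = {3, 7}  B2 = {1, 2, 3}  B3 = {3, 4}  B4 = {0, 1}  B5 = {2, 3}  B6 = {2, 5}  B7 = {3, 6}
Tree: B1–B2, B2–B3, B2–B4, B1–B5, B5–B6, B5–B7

A tree decomposition must satisfy three properties: every vertex lies in some bag; for every edge, both endpoints lie together in some bag; and for every vertex, the bags containing it form a connected subtree. Here bags containing vertex 2 are not connected in the tree, so the decomposition is invalid.

No — bags containing vertex 2 are not connected in the tree.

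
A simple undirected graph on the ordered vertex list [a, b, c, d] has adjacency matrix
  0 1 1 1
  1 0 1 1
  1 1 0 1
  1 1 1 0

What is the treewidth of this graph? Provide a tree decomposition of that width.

With just one bag of size 4, the width is 4 − 1 = 3, so tw(G) ≤ 3. Conversely, {a, b, c, d} is a clique of size 4, and the vertices of any clique must share a bag in every tree decomposition; so some bag has ≥ 4 vertices and tw(G) ≥ 3. The upper and lower bounds meet at 3, so that is the treewidth.

Treewidth 3.
Bags: B1 = {a, b, c, d}
Tree: (single bag)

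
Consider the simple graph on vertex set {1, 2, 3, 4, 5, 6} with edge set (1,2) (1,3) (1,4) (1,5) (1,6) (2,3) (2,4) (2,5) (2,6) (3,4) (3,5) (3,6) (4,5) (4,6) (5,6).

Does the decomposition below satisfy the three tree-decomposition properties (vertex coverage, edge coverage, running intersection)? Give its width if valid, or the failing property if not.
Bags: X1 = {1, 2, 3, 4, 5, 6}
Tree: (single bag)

Yes; width 5.

Every vertex of G appears in some bag (union = {1, 2, 3, 4, 5, 6}); every edge is covered by a bag; and for each vertex v the set of bags containing v is connected in the bag tree. The decomposition is therefore valid. The largest bag has 6 vertices, so the width is 5.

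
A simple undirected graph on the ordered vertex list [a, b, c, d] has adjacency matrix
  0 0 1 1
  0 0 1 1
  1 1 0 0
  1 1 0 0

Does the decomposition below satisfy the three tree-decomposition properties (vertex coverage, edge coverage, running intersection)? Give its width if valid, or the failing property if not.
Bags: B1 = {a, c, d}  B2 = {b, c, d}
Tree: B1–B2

Vertex coverage: the bags together contain {a, b, c, d}, the full vertex set. Edge coverage: each edge of G has both endpoints in at least one bag. Running intersection: for every vertex, the bags containing it form a connected subtree. All three properties hold, so this is a valid tree decomposition of width max|bag| − 1 = 2, and hence tw(G) ≤ 2.

Yes; width 2.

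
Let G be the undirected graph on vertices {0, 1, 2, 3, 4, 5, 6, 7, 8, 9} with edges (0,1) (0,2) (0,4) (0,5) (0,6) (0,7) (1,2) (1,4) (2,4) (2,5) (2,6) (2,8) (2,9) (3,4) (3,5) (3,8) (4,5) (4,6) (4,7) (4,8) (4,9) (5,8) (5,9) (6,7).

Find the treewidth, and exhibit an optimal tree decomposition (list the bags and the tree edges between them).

Treewidth 3.
One such decomposition:
Bags: B1 = {0, 2, 4, 6}  B2 = {0, 4, 6, 7}  B3 = {0, 2, 4, 5}  B4 = {2, 4, 5, 9}  B5 = {2, 4, 5, 8}  B6 = {3, 4, 5, 8}  B7 = {0, 1, 2, 4}
Tree: B1–B2, B1–B3, B3–B4, B3–B5, B5–B6, B1–B7

Each bag holds 4 vertices, so the decomposition has width 3, which upper-bounds the treewidth. For the lower bound, the 4 vertices {0, 1, 2, 4} are pairwise adjacent, and any tree decomposition puts a clique entirely inside one bag — forcing width ≥ 3. The upper and lower bounds meet at 3, so that is the treewidth.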